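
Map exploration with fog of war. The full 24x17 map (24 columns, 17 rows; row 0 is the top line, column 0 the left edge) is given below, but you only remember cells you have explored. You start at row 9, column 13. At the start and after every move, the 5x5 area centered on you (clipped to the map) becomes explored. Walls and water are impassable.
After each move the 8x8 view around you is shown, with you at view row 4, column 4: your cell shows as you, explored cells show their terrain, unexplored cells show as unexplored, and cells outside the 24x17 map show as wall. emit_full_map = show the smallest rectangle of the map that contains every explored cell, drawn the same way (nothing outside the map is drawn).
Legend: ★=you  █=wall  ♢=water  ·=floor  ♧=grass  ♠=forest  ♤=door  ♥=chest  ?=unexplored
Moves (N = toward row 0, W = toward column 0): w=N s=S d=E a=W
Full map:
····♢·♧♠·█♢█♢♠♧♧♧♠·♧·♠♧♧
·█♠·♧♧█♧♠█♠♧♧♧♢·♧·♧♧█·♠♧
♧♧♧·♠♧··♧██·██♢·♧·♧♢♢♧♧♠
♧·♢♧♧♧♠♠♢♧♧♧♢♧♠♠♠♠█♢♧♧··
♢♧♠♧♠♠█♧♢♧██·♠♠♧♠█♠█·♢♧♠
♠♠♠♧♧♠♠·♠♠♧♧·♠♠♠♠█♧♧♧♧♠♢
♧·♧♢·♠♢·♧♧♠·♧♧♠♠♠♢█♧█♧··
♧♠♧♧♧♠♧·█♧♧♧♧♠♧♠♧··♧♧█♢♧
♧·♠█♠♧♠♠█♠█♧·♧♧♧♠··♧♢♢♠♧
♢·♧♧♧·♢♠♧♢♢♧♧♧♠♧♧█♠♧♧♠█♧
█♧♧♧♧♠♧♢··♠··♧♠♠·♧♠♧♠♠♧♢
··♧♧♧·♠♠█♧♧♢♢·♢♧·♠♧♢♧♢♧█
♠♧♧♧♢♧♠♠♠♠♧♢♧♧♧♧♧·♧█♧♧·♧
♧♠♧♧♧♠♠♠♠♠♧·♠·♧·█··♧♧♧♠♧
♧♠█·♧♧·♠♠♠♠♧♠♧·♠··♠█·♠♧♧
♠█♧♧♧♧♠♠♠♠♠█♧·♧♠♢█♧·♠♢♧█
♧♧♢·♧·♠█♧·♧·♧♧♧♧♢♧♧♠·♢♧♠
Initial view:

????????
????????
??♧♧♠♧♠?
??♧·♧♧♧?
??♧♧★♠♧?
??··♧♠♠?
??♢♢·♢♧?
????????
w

????????
????????
??·♧♧♠♠?
??♧♧♠♧♠?
??♧·★♧♧?
??♧♧♧♠♧?
??··♧♠♠?
??♢♢·♢♧?

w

????????
????????
??♧·♠♠♠?
??·♧♧♠♠?
??♧♧★♧♠?
??♧·♧♧♧?
??♧♧♧♠♧?
??··♧♠♠?

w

????????
????????
??█·♠♠♧?
??♧·♠♠♠?
??·♧★♠♠?
??♧♧♠♧♠?
??♧·♧♧♧?
??♧♧♧♠♧?

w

????????
????????
??♧♢♧♠♠?
??█·♠♠♧?
??♧·★♠♠?
??·♧♧♠♠?
??♧♧♠♧♠?
??♧·♧♧♧?

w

????????
????????
??·██♢·?
??♧♢♧♠♠?
??█·★♠♧?
??♧·♠♠♠?
??·♧♧♠♠?
??♧♧♠♧♠?

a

????????
????????
??█·██♢·
??♧♧♢♧♠♠
??██★♠♠♧
??♧♧·♠♠♠
??♠·♧♧♠♠
???♧♧♠♧♠

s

????????
??█·██♢·
??♧♧♢♧♠♠
??██·♠♠♧
??♧♧★♠♠♠
??♠·♧♧♠♠
??♧♧♧♠♧♠
???♧·♧♧♧

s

??█·██♢·
??♧♧♢♧♠♠
??██·♠♠♧
??♧♧·♠♠♠
??♠·★♧♠♠
??♧♧♧♠♧♠
??█♧·♧♧♧
???♧♧♧♠♧

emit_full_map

█·██♢·
♧♧♢♧♠♠
██·♠♠♧
♧♧·♠♠♠
♠·★♧♠♠
♧♧♧♠♧♠
█♧·♧♧♧
?♧♧♧♠♧
?··♧♠♠
?♢♢·♢♧

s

??♧♧♢♧♠♠
??██·♠♠♧
??♧♧·♠♠♠
??♠·♧♧♠♠
??♧♧★♠♧♠
??█♧·♧♧♧
??♢♧♧♧♠♧
???··♧♠♠

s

??██·♠♠♧
??♧♧·♠♠♠
??♠·♧♧♠♠
??♧♧♧♠♧♠
??█♧★♧♧♧
??♢♧♧♧♠♧
??♠··♧♠♠
???♢♢·♢♧

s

??♧♧·♠♠♠
??♠·♧♧♠♠
??♧♧♧♠♧♠
??█♧·♧♧♧
??♢♧★♧♠♧
??♠··♧♠♠
??♧♢♢·♢♧
????????

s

??♠·♧♧♠♠
??♧♧♧♠♧♠
??█♧·♧♧♧
??♢♧♧♧♠♧
??♠·★♧♠♠
??♧♢♢·♢♧
??♧♢♧♧♧?
????????

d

?♠·♧♧♠♠?
?♧♧♧♠♧♠?
?█♧·♧♧♧?
?♢♧♧♧♠♧?
?♠··★♠♠?
?♧♢♢·♢♧?
?♧♢♧♧♧♧?
????????

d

♠·♧♧♠♠??
♧♧♧♠♧♠??
█♧·♧♧♧♠?
♢♧♧♧♠♧♧?
♠··♧★♠·?
♧♢♢·♢♧·?
♧♢♧♧♧♧♧?
????????

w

♧♧·♠♠♠??
♠·♧♧♠♠??
♧♧♧♠♧♠♧?
█♧·♧♧♧♠?
♢♧♧♧★♧♧?
♠··♧♠♠·?
♧♢♢·♢♧·?
♧♢♧♧♧♧♧?

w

██·♠♠♧??
♧♧·♠♠♠??
♠·♧♧♠♠♠?
♧♧♧♠♧♠♧?
█♧·♧★♧♠?
♢♧♧♧♠♧♧?
♠··♧♠♠·?
♧♢♢·♢♧·?

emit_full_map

█·██♢·?
♧♧♢♧♠♠?
██·♠♠♧?
♧♧·♠♠♠?
♠·♧♧♠♠♠
♧♧♧♠♧♠♧
█♧·♧★♧♠
♢♧♧♧♠♧♧
♠··♧♠♠·
♧♢♢·♢♧·
♧♢♧♧♧♧♧

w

♧♧♢♧♠♠??
██·♠♠♧??
♧♧·♠♠♠♠?
♠·♧♧♠♠♠?
♧♧♧♠★♠♧?
█♧·♧♧♧♠?
♢♧♧♧♠♧♧?
♠··♧♠♠·?

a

?♧♧♢♧♠♠?
?██·♠♠♧?
?♧♧·♠♠♠♠
?♠·♧♧♠♠♠
?♧♧♧★♧♠♧
?█♧·♧♧♧♠
?♢♧♧♧♠♧♧
?♠··♧♠♠·

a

??♧♧♢♧♠♠
??██·♠♠♧
??♧♧·♠♠♠
??♠·♧♧♠♠
??♧♧★♠♧♠
??█♧·♧♧♧
??♢♧♧♧♠♧
??♠··♧♠♠

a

???♧♧♢♧♠
???██·♠♠
??♠♧♧·♠♠
??♧♠·♧♧♠
??♧♧★♧♠♧
??♠█♧·♧♧
??♢♢♧♧♧♠
???♠··♧♠

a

????♧♧♢♧
????██·♠
??♠♠♧♧·♠
??♧♧♠·♧♧
??█♧★♧♧♠
??█♠█♧·♧
??♧♢♢♧♧♧
????♠··♧

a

?????♧♧♢
?????██·
??·♠♠♧♧·
??·♧♧♠·♧
??·█★♧♧♧
??♠█♠█♧·
??♠♧♢♢♧♧
?????♠··

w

?????█·█
?????♧♧♢
??♧♢♧██·
??·♠♠♧♧·
??·♧★♠·♧
??·█♧♧♧♧
??♠█♠█♧·
??♠♧♢♢♧♧

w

????????
?????█·█
??♠♢♧♧♧♢
??♧♢♧██·
??·♠★♧♧·
??·♧♧♠·♧
??·█♧♧♧♧
??♠█♠█♧·

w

????????
????????
??·♧██·█
??♠♢♧♧♧♢
??♧♢★██·
??·♠♠♧♧·
??·♧♧♠·♧
??·█♧♧♧♧

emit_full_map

·♧██·██♢·?
♠♢♧♧♧♢♧♠♠?
♧♢★██·♠♠♧?
·♠♠♧♧·♠♠♠♠
·♧♧♠·♧♧♠♠♠
·█♧♧♧♧♠♧♠♧
♠█♠█♧·♧♧♧♠
♠♧♢♢♧♧♧♠♧♧
???♠··♧♠♠·
???♧♢♢·♢♧·
???♧♢♧♧♧♧♧

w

████████
????????
??♧♠█♠♧?
??·♧██·█
??♠♢★♧♧♢
??♧♢♧██·
??·♠♠♧♧·
??·♧♧♠·♧

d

████████
????????
?♧♠█♠♧♧?
?·♧██·██
?♠♢♧★♧♢♧
?♧♢♧██·♠
?·♠♠♧♧·♠
?·♧♧♠·♧♧

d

████████
????????
♧♠█♠♧♧♧?
·♧██·██♢
♠♢♧♧★♢♧♠
♧♢♧██·♠♠
·♠♠♧♧·♠♠
·♧♧♠·♧♧♠

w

████████
████████
??█♢█♢♠?
♧♠█♠♧♧♧?
·♧██★██♢
♠♢♧♧♧♢♧♠
♧♢♧██·♠♠
·♠♠♧♧·♠♠

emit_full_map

??█♢█♢♠???
♧♠█♠♧♧♧???
·♧██★██♢·?
♠♢♧♧♧♢♧♠♠?
♧♢♧██·♠♠♧?
·♠♠♧♧·♠♠♠♠
·♧♧♠·♧♧♠♠♠
·█♧♧♧♧♠♧♠♧
♠█♠█♧·♧♧♧♠
♠♧♢♢♧♧♧♠♧♧
???♠··♧♠♠·
???♧♢♢·♢♧·
???♧♢♧♧♧♧♧


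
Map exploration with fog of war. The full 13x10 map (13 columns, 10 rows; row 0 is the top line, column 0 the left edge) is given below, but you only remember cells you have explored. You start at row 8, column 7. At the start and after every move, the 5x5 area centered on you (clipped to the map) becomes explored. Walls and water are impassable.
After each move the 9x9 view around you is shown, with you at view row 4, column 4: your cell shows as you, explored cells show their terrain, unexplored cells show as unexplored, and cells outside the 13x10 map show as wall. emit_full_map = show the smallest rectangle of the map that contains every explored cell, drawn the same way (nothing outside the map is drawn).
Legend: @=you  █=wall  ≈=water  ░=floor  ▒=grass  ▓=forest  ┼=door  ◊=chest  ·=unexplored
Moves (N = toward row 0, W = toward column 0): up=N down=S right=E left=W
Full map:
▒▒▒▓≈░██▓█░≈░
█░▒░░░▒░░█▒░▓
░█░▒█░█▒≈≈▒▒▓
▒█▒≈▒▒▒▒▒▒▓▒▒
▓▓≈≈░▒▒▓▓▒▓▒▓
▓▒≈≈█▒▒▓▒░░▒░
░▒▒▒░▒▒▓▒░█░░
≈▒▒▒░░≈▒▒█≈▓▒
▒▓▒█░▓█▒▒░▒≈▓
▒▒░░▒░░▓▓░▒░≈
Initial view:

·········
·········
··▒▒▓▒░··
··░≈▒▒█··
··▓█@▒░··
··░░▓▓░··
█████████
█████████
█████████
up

·········
·········
··▒▒▓▒░··
··▒▒▓▒░··
··░≈@▒█··
··▓█▒▒░··
··░░▓▓░··
█████████
█████████

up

·········
·········
··▒▒▓▓▒··
··▒▒▓▒░··
··▒▒@▒░··
··░≈▒▒█··
··▓█▒▒░··
··░░▓▓░··
█████████

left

·········
·········
··░▒▒▓▓▒·
··█▒▒▓▒░·
··░▒@▓▒░·
··░░≈▒▒█·
··░▓█▒▒░·
···░░▓▓░·
█████████

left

·········
·········
··≈░▒▒▓▓▒
··≈█▒▒▓▒░
··▒░@▒▓▒░
··▒░░≈▒▒█
··█░▓█▒▒░
····░░▓▓░
█████████

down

·········
··≈░▒▒▓▓▒
··≈█▒▒▓▒░
··▒░▒▒▓▒░
··▒░@≈▒▒█
··█░▓█▒▒░
··░▒░░▓▓░
█████████
█████████

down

··≈░▒▒▓▓▒
··≈█▒▒▓▒░
··▒░▒▒▓▒░
··▒░░≈▒▒█
··█░@█▒▒░
··░▒░░▓▓░
█████████
█████████
█████████

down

··≈█▒▒▓▒░
··▒░▒▒▓▒░
··▒░░≈▒▒█
··█░▓█▒▒░
··░▒@░▓▓░
█████████
█████████
█████████
█████████

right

·≈█▒▒▓▒░·
·▒░▒▒▓▒░·
·▒░░≈▒▒█·
·█░▓█▒▒░·
·░▒░@▓▓░·
█████████
█████████
█████████
█████████

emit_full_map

≈░▒▒▓▓▒
≈█▒▒▓▒░
▒░▒▒▓▒░
▒░░≈▒▒█
█░▓█▒▒░
░▒░@▓▓░


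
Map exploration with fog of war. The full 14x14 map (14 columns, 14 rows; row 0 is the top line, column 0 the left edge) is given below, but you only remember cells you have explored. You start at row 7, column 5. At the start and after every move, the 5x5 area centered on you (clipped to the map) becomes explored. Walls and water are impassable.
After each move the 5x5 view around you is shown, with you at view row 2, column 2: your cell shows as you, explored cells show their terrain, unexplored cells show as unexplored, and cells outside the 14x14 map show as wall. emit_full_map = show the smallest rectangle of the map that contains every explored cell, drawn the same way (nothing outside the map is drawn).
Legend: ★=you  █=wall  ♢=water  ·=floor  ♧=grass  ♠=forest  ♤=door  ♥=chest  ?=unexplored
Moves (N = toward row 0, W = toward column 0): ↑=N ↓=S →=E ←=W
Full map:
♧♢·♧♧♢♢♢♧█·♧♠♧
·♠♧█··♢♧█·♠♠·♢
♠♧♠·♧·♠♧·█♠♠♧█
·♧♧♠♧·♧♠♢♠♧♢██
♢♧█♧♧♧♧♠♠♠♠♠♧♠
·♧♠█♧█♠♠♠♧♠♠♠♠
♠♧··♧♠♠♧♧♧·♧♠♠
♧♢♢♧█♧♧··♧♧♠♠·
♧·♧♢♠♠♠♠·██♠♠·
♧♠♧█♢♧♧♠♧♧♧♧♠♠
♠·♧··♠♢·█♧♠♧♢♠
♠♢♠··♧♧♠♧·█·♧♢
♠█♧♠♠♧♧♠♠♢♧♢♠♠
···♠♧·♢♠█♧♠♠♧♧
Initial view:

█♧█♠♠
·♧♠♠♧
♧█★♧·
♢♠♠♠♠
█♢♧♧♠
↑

♧♧♧♧♠
█♧█♠♠
·♧★♠♧
♧█♧♧·
♢♠♠♠♠

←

█♧♧♧♧
♠█♧█♠
··★♠♠
♢♧█♧♧
♧♢♠♠♠

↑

♧♠♧·♧
█♧♧♧♧
♠█★█♠
··♧♠♠
♢♧█♧♧

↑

♠·♧·♠
♧♠♧·♧
█♧★♧♧
♠█♧█♠
··♧♠♠

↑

♧█··♢
♠·♧·♠
♧♠★·♧
█♧♧♧♧
♠█♧█♠

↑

·♧♧♢♢
♧█··♢
♠·★·♠
♧♠♧·♧
█♧♧♧♧

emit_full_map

·♧♧♢♢?
♧█··♢?
♠·★·♠?
♧♠♧·♧?
█♧♧♧♧♠
♠█♧█♠♠
··♧♠♠♧
♢♧█♧♧·
♧♢♠♠♠♠
?█♢♧♧♠

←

♢·♧♧♢
♠♧█··
♧♠★♧·
♧♧♠♧·
♧█♧♧♧

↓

♠♧█··
♧♠·♧·
♧♧★♧·
♧█♧♧♧
♧♠█♧█

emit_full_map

♢·♧♧♢♢?
♠♧█··♢?
♧♠·♧·♠?
♧♧★♧·♧?
♧█♧♧♧♧♠
♧♠█♧█♠♠
?··♧♠♠♧
?♢♧█♧♧·
?♧♢♠♠♠♠
??█♢♧♧♠


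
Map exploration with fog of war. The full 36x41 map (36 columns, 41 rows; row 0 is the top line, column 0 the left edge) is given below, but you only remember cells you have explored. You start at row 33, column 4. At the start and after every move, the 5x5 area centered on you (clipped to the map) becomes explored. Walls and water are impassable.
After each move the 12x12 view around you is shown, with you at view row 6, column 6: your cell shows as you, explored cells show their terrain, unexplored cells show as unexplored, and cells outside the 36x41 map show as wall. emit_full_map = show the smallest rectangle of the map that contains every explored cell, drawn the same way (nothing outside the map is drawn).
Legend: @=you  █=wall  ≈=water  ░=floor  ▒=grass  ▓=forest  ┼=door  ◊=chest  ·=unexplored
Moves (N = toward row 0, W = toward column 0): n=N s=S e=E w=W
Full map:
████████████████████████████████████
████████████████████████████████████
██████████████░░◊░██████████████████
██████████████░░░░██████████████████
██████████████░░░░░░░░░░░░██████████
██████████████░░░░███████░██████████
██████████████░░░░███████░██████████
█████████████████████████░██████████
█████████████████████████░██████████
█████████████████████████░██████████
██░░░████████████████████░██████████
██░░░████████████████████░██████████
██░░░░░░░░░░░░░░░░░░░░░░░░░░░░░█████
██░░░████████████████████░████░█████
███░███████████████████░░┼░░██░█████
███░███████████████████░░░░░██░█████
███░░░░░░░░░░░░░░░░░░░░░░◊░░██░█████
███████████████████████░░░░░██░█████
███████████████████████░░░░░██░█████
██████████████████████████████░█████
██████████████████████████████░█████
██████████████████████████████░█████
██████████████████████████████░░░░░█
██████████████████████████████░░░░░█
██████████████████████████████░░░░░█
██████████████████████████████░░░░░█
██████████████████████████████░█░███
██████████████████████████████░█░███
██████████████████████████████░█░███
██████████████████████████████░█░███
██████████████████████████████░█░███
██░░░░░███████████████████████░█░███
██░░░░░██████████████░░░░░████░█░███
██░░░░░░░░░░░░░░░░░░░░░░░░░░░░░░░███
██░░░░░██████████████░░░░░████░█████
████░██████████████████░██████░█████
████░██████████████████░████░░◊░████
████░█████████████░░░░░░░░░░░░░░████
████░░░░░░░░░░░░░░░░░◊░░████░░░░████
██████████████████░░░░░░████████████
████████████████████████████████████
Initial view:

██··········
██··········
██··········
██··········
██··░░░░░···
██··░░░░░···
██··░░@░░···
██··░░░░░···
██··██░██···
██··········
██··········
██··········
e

█···········
█···········
█···········
█···········
█··░░░░░█···
█··░░░░░█···
█··░░░@░░···
█··░░░░░█···
█··██░███···
█···········
█···········
█···········

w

██··········
██··········
██··········
██··········
██··░░░░░█··
██··░░░░░█··
██··░░@░░░··
██··░░░░░█··
██··██░███··
██··········
██··········
██··········

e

█···········
█···········
█···········
█···········
█··░░░░░█···
█··░░░░░█···
█··░░░@░░···
█··░░░░░█···
█··██░███···
█···········
█···········
█···········

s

█···········
█···········
█···········
█··░░░░░█···
█··░░░░░█···
█··░░░░░░···
█··░░░@░█···
█··██░███···
█···█░███···
█···········
█···········
█···········

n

█···········
█···········
█···········
█···········
█··░░░░░█···
█··░░░░░█···
█··░░░@░░···
█··░░░░░█···
█··██░███···
█···█░███···
█···········
█···········

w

██··········
██··········
██··········
██··········
██··░░░░░█··
██··░░░░░█··
██··░░@░░░··
██··░░░░░█··
██··██░███··
██···█░███··
██··········
██··········

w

███·········
███·········
███·········
███·········
███·█░░░░░█·
███·█░░░░░█·
███·█░@░░░░·
███·█░░░░░█·
███·███░███·
███···█░███·
███·········
███·········

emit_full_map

█░░░░░█
█░░░░░█
█░@░░░░
█░░░░░█
███░███
··█░███

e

██··········
██··········
██··········
██··········
██·█░░░░░█··
██·█░░░░░█··
██·█░░@░░░··
██·█░░░░░█··
██·███░███··
██···█░███··
██··········
██··········

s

██··········
██··········
██··········
██·█░░░░░█··
██·█░░░░░█··
██·█░░░░░░··
██·█░░@░░█··
██·███░███··
██··██░███··
██··········
██··········
██··········

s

██··········
██··········
██·█░░░░░█··
██·█░░░░░█··
██·█░░░░░░··
██·█░░░░░█··
██·███@███··
██··██░███··
██··██░██···
██··········
██··········
██··········

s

██··········
██·█░░░░░█··
██·█░░░░░█··
██·█░░░░░░··
██·█░░░░░█··
██·███░███··
██··██@███··
██··██░██···
██··██░░░···
██··········
██··········
████████████

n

██··········
██··········
██·█░░░░░█··
██·█░░░░░█··
██·█░░░░░░··
██·█░░░░░█··
██·███@███··
██··██░███··
██··██░██···
██··██░░░···
██··········
██··········

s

██··········
██·█░░░░░█··
██·█░░░░░█··
██·█░░░░░░··
██·█░░░░░█··
██·███░███··
██··██@███··
██··██░██···
██··██░░░···
██··········
██··········
████████████

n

██··········
██··········
██·█░░░░░█··
██·█░░░░░█··
██·█░░░░░░··
██·█░░░░░█··
██·███@███··
██··██░███··
██··██░██···
██··██░░░···
██··········
██··········

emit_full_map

█░░░░░█
█░░░░░█
█░░░░░░
█░░░░░█
███@███
·██░███
·██░██·
·██░░░·


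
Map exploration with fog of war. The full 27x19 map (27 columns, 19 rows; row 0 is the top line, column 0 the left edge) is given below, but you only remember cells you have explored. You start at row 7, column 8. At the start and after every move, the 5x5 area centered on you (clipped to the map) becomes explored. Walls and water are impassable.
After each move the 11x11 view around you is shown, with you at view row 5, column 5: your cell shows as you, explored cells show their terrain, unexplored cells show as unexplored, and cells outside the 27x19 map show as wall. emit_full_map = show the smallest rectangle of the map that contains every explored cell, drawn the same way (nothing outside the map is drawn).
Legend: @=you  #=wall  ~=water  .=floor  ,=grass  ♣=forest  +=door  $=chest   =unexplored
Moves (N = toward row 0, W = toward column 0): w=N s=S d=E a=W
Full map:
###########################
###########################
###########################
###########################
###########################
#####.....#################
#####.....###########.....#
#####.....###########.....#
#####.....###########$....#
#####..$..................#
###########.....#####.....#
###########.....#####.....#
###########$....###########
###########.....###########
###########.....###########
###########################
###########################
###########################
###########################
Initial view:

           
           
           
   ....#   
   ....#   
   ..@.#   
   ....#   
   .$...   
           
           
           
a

           
           
           
   .....#  
   .....#  
   ..@..#  
   .....#  
   ..$...  
           
           
           

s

           
           
   .....#  
   .....#  
   .....#  
   ..@..#  
   ..$...  
   #####   
           
           
           

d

           
           
  .....#   
  .....#   
  .....#   
  ...@.#   
  ..$...   
  ######   
           
           
           

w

           
           
           
  .....#   
  .....#   
  ...@.#   
  .....#   
  ..$...   
  ######   
           
           

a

           
           
           
   .....#  
   .....#  
   ..@..#  
   .....#  
   ..$...  
   ######  
           
           

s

           
           
   .....#  
   .....#  
   .....#  
   ..@..#  
   ..$...  
   ######  
           
           
           

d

           
           
  .....#   
  .....#   
  .....#   
  ...@.#   
  ..$...   
  ######   
           
           
           

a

           
           
   .....#  
   .....#  
   .....#  
   ..@..#  
   ..$...  
   ######  
           
           
           

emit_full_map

.....#
.....#
.....#
..@..#
..$...
######

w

           
           
           
   .....#  
   .....#  
   ..@..#  
   .....#  
   ..$...  
   ######  
           
           

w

           
           
           
   #####   
   .....#  
   ..@..#  
   .....#  
   .....#  
   ..$...  
   ######  
           

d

           
           
           
  ######   
  .....#   
  ...@.#   
  .....#   
  .....#   
  ..$...   
  ######   
           

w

           
           
           
   #####   
  ######   
  ...@.#   
  .....#   
  .....#   
  .....#   
  ..$...   
  ######   

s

           
           
   #####   
  ######   
  .....#   
  ...@.#   
  .....#   
  .....#   
  ..$...   
  ######   
           

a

           
           
    #####  
   ######  
   .....#  
   ..@..#  
   .....#  
   .....#  
   ..$...  
   ######  
           

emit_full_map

 #####
######
.....#
..@..#
.....#
.....#
..$...
######

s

           
    #####  
   ######  
   .....#  
   .....#  
   ..@..#  
   .....#  
   ..$...  
   ######  
           
           

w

           
           
    #####  
   ######  
   .....#  
   ..@..#  
   .....#  
   .....#  
   ..$...  
   ######  
           

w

           
           
           
   ######  
   ######  
   ..@..#  
   .....#  
   .....#  
   .....#  
   ..$...  
   ######  

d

           
           
           
  ######   
  ######   
  ...@.#   
  .....#   
  .....#   
  .....#   
  ..$...   
  ######   

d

           
           
           
 #######   
 #######   
 ....@##   
 .....##   
 .....##   
 .....#    
 ..$...    
 ######    

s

           
           
 #######   
 #######   
 .....##   
 ....@##   
 .....##   
 .....##   
 ..$...    
 ######    
           

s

           
 #######   
 #######   
 .....##   
 .....##   
 ....@##   
 .....##   
 ..$....   
 ######    
           
           

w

           
           
 #######   
 #######   
 .....##   
 ....@##   
 .....##   
 .....##   
 ..$....   
 ######    
           

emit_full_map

#######
#######
.....##
....@##
.....##
.....##
..$....
###### 

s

           
 #######   
 #######   
 .....##   
 .....##   
 ....@##   
 .....##   
 ..$....   
 ######    
           
           

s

 #######   
 #######   
 .....##   
 .....##   
 .....##   
 ....@##   
 ..$....   
 ######.   
           
           
           

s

 #######   
 .....##   
 .....##   
 .....##   
 .....##   
 ..$.@..   
 ######.   
   ####.   
           
           
           

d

#######    
.....##    
.....##    
.....###   
.....###   
..$..@..   
######..   
  ####..   
           
           
           

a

 #######   
 .....##   
 .....##   
 .....###  
 .....###  
 ..$.@...  
 ######..  
   ####..  
           
           
           

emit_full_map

####### 
####### 
.....## 
.....## 
.....###
.....###
..$.@...
######..
  ####..


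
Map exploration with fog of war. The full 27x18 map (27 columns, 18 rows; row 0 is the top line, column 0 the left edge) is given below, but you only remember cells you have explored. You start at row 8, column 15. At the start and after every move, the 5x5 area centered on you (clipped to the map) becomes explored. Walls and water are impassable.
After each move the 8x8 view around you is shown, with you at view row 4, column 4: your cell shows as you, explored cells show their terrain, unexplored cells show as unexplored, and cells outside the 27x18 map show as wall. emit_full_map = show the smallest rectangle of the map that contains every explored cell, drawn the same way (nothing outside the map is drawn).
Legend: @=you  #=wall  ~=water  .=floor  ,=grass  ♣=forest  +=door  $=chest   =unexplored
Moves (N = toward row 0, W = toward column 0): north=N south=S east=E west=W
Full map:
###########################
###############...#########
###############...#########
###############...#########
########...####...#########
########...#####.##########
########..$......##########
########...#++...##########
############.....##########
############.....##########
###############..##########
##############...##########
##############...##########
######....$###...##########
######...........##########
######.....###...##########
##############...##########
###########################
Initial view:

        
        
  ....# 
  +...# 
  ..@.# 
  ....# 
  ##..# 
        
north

        
        
  ###.# 
  ....# 
  +.@.# 
  ....# 
  ....# 
  ##..# 

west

        
        
  ####.#
  .....#
  ++@..#
  .....#
  .....#
   ##..#

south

        
  ####.#
  .....#
  ++...#
  ..@..#
  .....#
  ###..#
        

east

        
 ####.# 
 .....# 
 ++...# 
 ...@.# 
 .....# 
 ###..# 
        

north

        
        
 ####.# 
 .....# 
 ++.@.# 
 .....# 
 .....# 
 ###..# 

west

        
        
  ####.#
  .....#
  ++@..#
  .....#
  .....#
  ###..#

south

        
  ####.#
  .....#
  ++...#
  ..@..#
  .....#
  ###..#
        

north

        
        
  ####.#
  .....#
  ++@..#
  .....#
  .....#
  ###..#

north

        
        
  ###.. 
  ####.#
  ..@..#
  ++...#
  .....#
  .....#

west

        
        
  ####..
  #####.
  ..@...
  #++...
  #.....
   .....

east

        
        
 ####.. 
 #####.#
 ...@..#
 #++...#
 #.....#
  .....#

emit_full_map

####.. 
#####.#
...@..#
#++...#
#.....#
 .....#
 ###..#

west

        
        
  ####..
  #####.
  ..@...
  #++...
  #.....
   .....

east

        
        
 ####.. 
 #####.#
 ...@..#
 #++...#
 #.....#
  .....#


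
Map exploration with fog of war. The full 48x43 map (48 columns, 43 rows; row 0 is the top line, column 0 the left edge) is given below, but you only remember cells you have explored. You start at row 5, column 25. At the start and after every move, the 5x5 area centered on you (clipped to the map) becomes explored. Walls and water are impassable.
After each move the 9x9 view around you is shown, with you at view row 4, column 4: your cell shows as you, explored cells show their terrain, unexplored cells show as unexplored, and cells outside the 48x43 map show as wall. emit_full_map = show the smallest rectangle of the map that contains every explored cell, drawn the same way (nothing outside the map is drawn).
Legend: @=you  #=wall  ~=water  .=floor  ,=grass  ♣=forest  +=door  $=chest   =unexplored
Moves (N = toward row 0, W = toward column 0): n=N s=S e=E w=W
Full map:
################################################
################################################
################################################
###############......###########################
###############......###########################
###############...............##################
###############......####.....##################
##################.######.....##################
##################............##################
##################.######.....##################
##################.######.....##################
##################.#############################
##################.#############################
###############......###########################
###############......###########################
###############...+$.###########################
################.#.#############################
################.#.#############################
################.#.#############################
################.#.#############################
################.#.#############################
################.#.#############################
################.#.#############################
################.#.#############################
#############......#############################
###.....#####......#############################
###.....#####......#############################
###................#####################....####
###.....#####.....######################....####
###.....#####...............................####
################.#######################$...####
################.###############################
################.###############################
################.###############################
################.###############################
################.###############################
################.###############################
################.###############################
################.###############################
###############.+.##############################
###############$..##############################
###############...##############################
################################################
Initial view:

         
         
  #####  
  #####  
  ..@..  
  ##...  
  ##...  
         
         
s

         
  #####  
  #####  
  .....  
  ##@..  
  ##...  
  .....  
         
         

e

         
 #####   
 ######  
 ......  
 ##.@..  
 ##....  
 ......  
         
         

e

         
#####    
#######  
.......  
##..@..  
##.....  
.......  
         
         

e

         
####     
#######  
......#  
#...@.#  
#.....#  
......#  
         
         

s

####     
#######  
......#  
#.....#  
#...@.#  
......#  
  ....#  
         
         

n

         
####     
#######  
......#  
#...@.#  
#.....#  
......#  
  ....#  
         

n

         
         
#######  
#######  
....@.#  
#.....#  
#.....#  
......#  
  ....#  

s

         
#######  
#######  
......#  
#...@.#  
#.....#  
......#  
  ....#  
         

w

         
######## 
######## 
.......# 
##..@..# 
##.....# 
.......# 
   ....# 
         

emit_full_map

########
########
.......#
##..@..#
##.....#
.......#
   ....#

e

         
#######  
#######  
......#  
#...@.#  
#.....#  
......#  
  ....#  
         

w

         
######## 
######## 
.......# 
##..@..# 
##.....# 
.......# 
   ....# 
         

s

######## 
######## 
.......# 
##.....# 
##..@..# 
.......# 
  .....# 
         
         

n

         
######## 
######## 
.......# 
##..@..# 
##.....# 
.......# 
  .....# 
         

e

         
#######  
#######  
......#  
#...@.#  
#.....#  
......#  
 .....#  
         

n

         
         
#######  
#######  
....@.#  
#.....#  
#.....#  
......#  
 .....#  

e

         
         
#######  
#######  
....@##  
.....##  
.....##  
.....#   
.....#   

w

         
         
######## 
######## 
....@.## 
#.....## 
#.....## 
......#  
 .....#  

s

         
######## 
######## 
......## 
#...@.## 
#.....## 
......#  
 .....#  
         

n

         
         
######## 
######## 
....@.## 
#.....## 
#.....## 
......#  
 .....#  

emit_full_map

#########
#########
.....@.##
##.....##
##.....##
.......# 
  .....# 

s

         
######## 
######## 
......## 
#...@.## 
#.....## 
......#  
 .....#  
         

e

         
#######  
#######  
.....##  
....@##  
.....##  
.....##  
.....#   
         

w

         
######## 
######## 
......## 
#...@.## 
#.....## 
......## 
 .....#  
         

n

         
         
######## 
######## 
....@.## 
#.....## 
#.....## 
......## 
 .....#  

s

         
######## 
######## 
......## 
#...@.## 
#.....## 
......## 
 .....#  
         

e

         
#######  
#######  
.....##  
....@##  
.....##  
.....##  
.....#   
         

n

         
         
#######  
#######  
....@##  
.....##  
.....##  
.....##  
.....#   

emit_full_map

#########
#########
......@##
##.....##
##.....##
.......##
  .....# 


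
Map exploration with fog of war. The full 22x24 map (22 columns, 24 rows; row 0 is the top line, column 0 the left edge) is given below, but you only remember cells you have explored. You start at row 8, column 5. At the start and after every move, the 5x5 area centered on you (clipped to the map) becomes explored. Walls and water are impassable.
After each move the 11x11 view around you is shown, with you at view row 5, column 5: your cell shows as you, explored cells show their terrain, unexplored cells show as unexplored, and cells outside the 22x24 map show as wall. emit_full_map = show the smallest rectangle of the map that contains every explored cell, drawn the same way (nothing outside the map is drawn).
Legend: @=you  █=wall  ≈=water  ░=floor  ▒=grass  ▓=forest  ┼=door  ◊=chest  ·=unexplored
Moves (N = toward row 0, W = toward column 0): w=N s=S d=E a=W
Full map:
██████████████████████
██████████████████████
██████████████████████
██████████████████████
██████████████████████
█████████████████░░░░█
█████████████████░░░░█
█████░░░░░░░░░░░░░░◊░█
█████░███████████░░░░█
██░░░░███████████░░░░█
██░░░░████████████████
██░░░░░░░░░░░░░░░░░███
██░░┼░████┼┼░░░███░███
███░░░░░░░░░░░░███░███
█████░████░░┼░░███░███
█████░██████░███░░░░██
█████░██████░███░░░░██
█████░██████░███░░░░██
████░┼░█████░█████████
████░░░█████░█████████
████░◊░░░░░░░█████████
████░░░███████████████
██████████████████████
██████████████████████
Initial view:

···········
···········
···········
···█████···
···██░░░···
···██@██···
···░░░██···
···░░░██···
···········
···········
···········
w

···········
···········
···········
···█████···
···█████···
···██@░░···
···██░██···
···░░░██···
···░░░██···
···········
···········

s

···········
···········
···█████···
···█████···
···██░░░···
···██@██···
···░░░██···
···░░░██···
···········
···········
···········

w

···········
···········
···········
···█████···
···█████···
···██@░░···
···██░██···
···░░░██···
···░░░██···
···········
···········

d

···········
···········
···········
··██████···
··██████···
··██░@░░···
··██░███···
··░░░███···
··░░░██····
···········
···········

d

···········
···········
···········
·███████···
·███████···
·██░░@░░···
·██░████···
·░░░████···
·░░░██·····
···········
···········

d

···········
···········
···········
████████···
████████···
██░░░@░░···
██░█████···
░░░█████···
░░░██······
···········
···········

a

···········
···········
···········
·████████··
·████████··
·██░░@░░░··
·██░█████··
·░░░█████··
·░░░██·····
···········
···········

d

···········
···········
···········
████████···
████████···
██░░░@░░···
██░█████···
░░░█████···
░░░██······
···········
···········

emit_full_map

████████
████████
██░░░@░░
██░█████
░░░█████
░░░██···

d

···········
···········
···········
████████···
████████···
█░░░░@░░···
█░██████···
░░██████···
░░██·······
···········
···········

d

···········
···········
···········
████████···
████████···
░░░░░@░░···
░███████···
░███████···
░██········
···········
···········

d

···········
···········
···········
████████···
████████···
░░░░░@░░···
████████···
████████···
██·········
···········
···········

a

···········
···········
···········
█████████··
█████████··
░░░░░@░░░··
░████████··
░████████··
░██········
···········
···········

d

···········
···········
···········
████████···
████████···
░░░░░@░░···
████████···
████████···
██·········
···········
···········

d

···········
···········
···········
████████···
████████···
░░░░░@░░···
████████···
████████···
█··········
···········
···········

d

···········
···········
···········
████████···
████████···
░░░░░@░░···
████████···
████████···
···········
···········
···········

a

···········
···········
···········
█████████··
█████████··
░░░░░@░░░··
█████████··
█████████··
█··········
···········
···········

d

···········
···········
···········
████████···
████████···
░░░░░@░░···
████████···
████████···
···········
···········
···········

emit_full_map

█████████████
█████████████
██░░░░░░░░@░░
██░██████████
░░░██████████
░░░██········
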